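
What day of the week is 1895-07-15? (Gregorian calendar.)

Monday

Doomsday rule: the anchor day for the 1800s is Friday. For year 95: 95÷12 = 7 r 11, and 11÷4 = 2, so 7+11+2 = 20.
Friday + 20 ≡ Thursday — that's 1895's doomsday.
In July the doomsday date is Jul 11.
Jul 15 is 4 days after Jul 11; 4 mod 7 = 4, so Thursday + 4 = Monday.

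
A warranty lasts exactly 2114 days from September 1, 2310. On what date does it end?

+365 (one year) → Sep 1, 2311 (1749 left).
+366 (one year; includes Feb 29, 2312) → Sep 1, 2312 (1383 left).
+365 (one year) → Sep 1, 2313 (1018 left).
+365 (one year) → Sep 1, 2314 (653 left).
+365 (one year) → Sep 1, 2315 (288 left).
Sep has 30 days: +30 → Oct 1, 2315 (258 left).
Oct has 31 days: +31 → Nov 1, 2315 (227 left).
Nov has 30 days: +30 → Dec 1, 2315 (197 left).
Dec has 31 days: +31 → Jan 1, 2316 (166 left).
Jan has 31 days: +31 → Feb 1, 2316 (135 left).
Feb has 29 days: +29 → Mar 1, 2316 (106 left).
Mar has 31 days: +31 → Apr 1, 2316 (75 left).
Apr has 30 days: +30 → May 1, 2316 (45 left).
May has 31 days: +31 → Jun 1, 2316 (14 left).
+14 → Jun 15, 2316.

June 15, 2316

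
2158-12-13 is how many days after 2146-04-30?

4610

Apr 30, 2146 → Apr 30, 2147: 365 days.
Apr 30, 2147 → Apr 30, 2148: 366 days (Feb 29, 2148 is in that span).
Apr 30, 2148 → Apr 30, 2149: 365 days.
Apr 30, 2149 → Apr 30, 2150: 365 days.
Apr 30, 2150 → Apr 30, 2151: 365 days.
Apr 30, 2151 → Apr 30, 2152: 366 days (Feb 29, 2152 is in that span).
Apr 30, 2152 → Apr 30, 2153: 365 days.
Apr 30, 2153 → Apr 30, 2154: 365 days.
Apr 30, 2154 → Apr 30, 2155: 365 days.
Apr 30, 2155 → Apr 30, 2156: 366 days (Feb 29, 2156 is in that span).
Apr 30, 2156 → Apr 30, 2157: 365 days.
Apr 30, 2157 → Apr 30, 2158: 365 days.
Apr 30, 2158 → May 30, 2158: 30 days (April has 30).
May 30, 2158 → Jun 30, 2158: 31 days (May has 31).
Jun 30, 2158 → Jul 30, 2158: 30 days (June has 30).
Jul 30, 2158 → Aug 30, 2158: 31 days (July has 31).
Aug 30, 2158 → Sep 30, 2158: 31 days (August has 31).
Sep 30, 2158 → Oct 30, 2158: 30 days (September has 30).
Oct 30, 2158 → Nov 30, 2158: 31 days (October has 31).
Nov 30, 2158 → Dec 13, 2158: 13 days.
Total: 4610 days.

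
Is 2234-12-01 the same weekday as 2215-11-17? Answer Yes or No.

No

From Nov 17, 2215 to Dec 1, 2234 is 6954 days.
6954 mod 7 = 3, so they are different weekdays.
(Nov 17, 2215 is a Friday; Dec 1, 2234 is a Monday.)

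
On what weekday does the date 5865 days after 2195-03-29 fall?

Mar 29, 2195 is a Sunday.
5865 mod 7 = 6, so 5865 days after a Sunday is Sunday + 6 = Saturday.

Saturday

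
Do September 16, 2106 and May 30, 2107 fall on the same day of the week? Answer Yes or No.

From Sep 16, 2106 to May 30, 2107 is 256 days.
256 mod 7 = 4, so they are different weekdays.
(Sep 16, 2106 is a Thursday; May 30, 2107 is a Monday.)

No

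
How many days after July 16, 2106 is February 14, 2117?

3866

Jul 16, 2106 → Jul 16, 2107: 365 days.
Jul 16, 2107 → Jul 16, 2108: 366 days (Feb 29, 2108 is in that span).
Jul 16, 2108 → Jul 16, 2109: 365 days.
Jul 16, 2109 → Jul 16, 2110: 365 days.
Jul 16, 2110 → Jul 16, 2111: 365 days.
Jul 16, 2111 → Jul 16, 2112: 366 days (Feb 29, 2112 is in that span).
Jul 16, 2112 → Jul 16, 2113: 365 days.
Jul 16, 2113 → Jul 16, 2114: 365 days.
Jul 16, 2114 → Jul 16, 2115: 365 days.
Jul 16, 2115 → Jul 16, 2116: 366 days (Feb 29, 2116 is in that span).
Jul 16, 2116 → Aug 16, 2116: 31 days (July has 31).
Aug 16, 2116 → Sep 16, 2116: 31 days (August has 31).
Sep 16, 2116 → Oct 16, 2116: 30 days (September has 30).
Oct 16, 2116 → Nov 16, 2116: 31 days (October has 31).
Nov 16, 2116 → Dec 16, 2116: 30 days (November has 30).
Dec 16, 2116 → Jan 16, 2117: 31 days (December has 31).
Jan 16, 2117 → Feb 14, 2117: 29 days.
Total: 3866 days.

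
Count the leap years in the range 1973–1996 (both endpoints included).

6

Multiples of 4 in [1973,1996]: 6.
Of those, multiples of 100: 0 (not leap unless ÷400).
Multiples of 400: 0.
Leap years = 6 − 0 + 0 = 6.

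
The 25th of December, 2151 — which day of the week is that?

Saturday

Doomsday rule: the anchor day for the 2100s is Sunday. For year 51: 51÷12 = 4 r 3, and 3÷4 = 0, so 4+3+0 = 7.
Sunday + 7 ≡ Sunday — that's 2151's doomsday.
In December the doomsday date is Dec 12.
Dec 25 is 13 days after Dec 12; 13 mod 7 = 6, so Sunday + 6 = Saturday.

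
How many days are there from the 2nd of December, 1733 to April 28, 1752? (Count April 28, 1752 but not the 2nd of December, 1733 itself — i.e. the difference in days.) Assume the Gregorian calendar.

6722

Dec 2, 1733 → Dec 2, 1734: 365 days.
Dec 2, 1734 → Dec 2, 1735: 365 days.
Dec 2, 1735 → Dec 2, 1736: 366 days (Feb 29, 1736 is in that span).
Dec 2, 1736 → Dec 2, 1737: 365 days.
Dec 2, 1737 → Dec 2, 1738: 365 days.
Dec 2, 1738 → Dec 2, 1739: 365 days.
Dec 2, 1739 → Dec 2, 1740: 366 days (Feb 29, 1740 is in that span).
Dec 2, 1740 → Dec 2, 1741: 365 days.
Dec 2, 1741 → Dec 2, 1742: 365 days.
Dec 2, 1742 → Dec 2, 1743: 365 days.
Dec 2, 1743 → Dec 2, 1744: 366 days (Feb 29, 1744 is in that span).
Dec 2, 1744 → Dec 2, 1745: 365 days.
Dec 2, 1745 → Dec 2, 1746: 365 days.
Dec 2, 1746 → Dec 2, 1747: 365 days.
Dec 2, 1747 → Dec 2, 1748: 366 days (Feb 29, 1748 is in that span).
Dec 2, 1748 → Dec 2, 1749: 365 days.
Dec 2, 1749 → Dec 2, 1750: 365 days.
Dec 2, 1750 → Dec 2, 1751: 365 days.
Dec 2, 1751 → Jan 2, 1752: 31 days (December has 31).
Jan 2, 1752 → Feb 2, 1752: 31 days (January has 31).
Feb 2, 1752 → Mar 2, 1752: 29 days (February has 29).
Mar 2, 1752 → Apr 2, 1752: 31 days (March has 31).
Apr 2, 1752 → Apr 28, 1752: 26 days.
Total: 6722 days.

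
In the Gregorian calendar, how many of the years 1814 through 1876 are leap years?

Multiples of 4 in [1814,1876]: 16.
Of those, multiples of 100: 0 (not leap unless ÷400).
Multiples of 400: 0.
Leap years = 16 − 0 + 0 = 16.

16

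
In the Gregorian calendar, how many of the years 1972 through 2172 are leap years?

Multiples of 4 in [1972,2172]: 51.
Of those, multiples of 100: 2 (not leap unless ÷400).
Multiples of 400: 1.
Leap years = 51 − 2 + 1 = 50.

50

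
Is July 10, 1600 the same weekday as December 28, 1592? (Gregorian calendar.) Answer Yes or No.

Yes

From Dec 28, 1592 to Jul 10, 1600 is 2751 days.
2751 mod 7 = 0, so they are the same weekday.
(Dec 28, 1592 is a Monday; Jul 10, 1600 is a Monday.)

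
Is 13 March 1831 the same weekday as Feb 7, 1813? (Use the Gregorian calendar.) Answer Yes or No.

Yes

From Feb 7, 1813 to Mar 13, 1831 is 6608 days.
6608 mod 7 = 0, so they are the same weekday.
(Feb 7, 1813 is a Sunday; Mar 13, 1831 is a Sunday.)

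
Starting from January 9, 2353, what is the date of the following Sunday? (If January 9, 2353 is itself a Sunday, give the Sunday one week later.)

January 11, 2353

Jan 9, 2353 is a Friday.
From Friday to the next Sunday is 2 days.
Jan 9, 2353 + 2 = Jan 11, 2353.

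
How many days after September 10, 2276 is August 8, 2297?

7637

Sep 10, 2276 → Sep 10, 2277: 365 days.
Sep 10, 2277 → Sep 10, 2278: 365 days.
Sep 10, 2278 → Sep 10, 2279: 365 days.
Sep 10, 2279 → Sep 10, 2280: 366 days (Feb 29, 2280 is in that span).
Sep 10, 2280 → Sep 10, 2281: 365 days.
Sep 10, 2281 → Sep 10, 2282: 365 days.
Sep 10, 2282 → Sep 10, 2283: 365 days.
Sep 10, 2283 → Sep 10, 2284: 366 days (Feb 29, 2284 is in that span).
Sep 10, 2284 → Sep 10, 2285: 365 days.
Sep 10, 2285 → Sep 10, 2286: 365 days.
Sep 10, 2286 → Sep 10, 2287: 365 days.
Sep 10, 2287 → Sep 10, 2288: 366 days (Feb 29, 2288 is in that span).
Sep 10, 2288 → Sep 10, 2289: 365 days.
Sep 10, 2289 → Sep 10, 2290: 365 days.
Sep 10, 2290 → Sep 10, 2291: 365 days.
Sep 10, 2291 → Sep 10, 2292: 366 days (Feb 29, 2292 is in that span).
Sep 10, 2292 → Sep 10, 2293: 365 days.
Sep 10, 2293 → Sep 10, 2294: 365 days.
Sep 10, 2294 → Sep 10, 2295: 365 days.
Sep 10, 2295 → Sep 10, 2296: 366 days (Feb 29, 2296 is in that span).
Sep 10, 2296 → Oct 10, 2296: 30 days (September has 30).
Oct 10, 2296 → Nov 10, 2296: 31 days (October has 31).
Nov 10, 2296 → Dec 10, 2296: 30 days (November has 30).
Dec 10, 2296 → Jan 10, 2297: 31 days (December has 31).
Jan 10, 2297 → Feb 10, 2297: 31 days (January has 31).
Feb 10, 2297 → Mar 10, 2297: 28 days (February has 28).
Mar 10, 2297 → Apr 10, 2297: 31 days (March has 31).
Apr 10, 2297 → May 10, 2297: 30 days (April has 30).
May 10, 2297 → Jun 10, 2297: 31 days (May has 31).
Jun 10, 2297 → Jul 10, 2297: 30 days (June has 30).
Jul 10, 2297 → Aug 8, 2297: 29 days.
Total: 7637 days.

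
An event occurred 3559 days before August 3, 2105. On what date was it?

−365 (one year) → Aug 3, 2104 (3194 left).
−366 (one year; includes Feb 29, 2104) → Aug 3, 2103 (2828 left).
−365 (one year) → Aug 3, 2102 (2463 left).
−365 (one year) → Aug 3, 2101 (2098 left).
−365 (one year) → Aug 3, 2100 (1733 left).
−365 (one year) → Aug 3, 2099 (1368 left).
−365 (one year) → Aug 3, 2098 (1003 left).
−365 (one year) → Aug 3, 2097 (638 left).
−365 (one year) → Aug 3, 2096 (273 left).
−3 → Jul 31, 2096 (end of Jul, 31 days; 270 left).
−31 → Jun 30, 2096 (end of Jun, 30 days; 239 left).
−30 → May 31, 2096 (end of May, 31 days; 209 left).
−31 → Apr 30, 2096 (end of Apr, 30 days; 178 left).
−30 → Mar 31, 2096 (end of Mar, 31 days; 148 left).
−31 → Feb 29, 2096 (end of Feb, 29 days; 117 left).
−29 → Jan 31, 2096 (end of Jan, 31 days; 88 left).
−31 → Dec 31, 2095 (end of Dec, 31 days; 57 left).
−31 → Nov 30, 2095 (end of Nov, 30 days; 26 left).
−26 → Nov 4, 2095.

November 4, 2095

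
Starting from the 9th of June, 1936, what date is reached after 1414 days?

+365 (one year) → Jun 9, 1937 (1049 left).
+365 (one year) → Jun 9, 1938 (684 left).
+365 (one year) → Jun 9, 1939 (319 left).
Jun has 30 days: +22 → Jul 1, 1939 (297 left).
Jul has 31 days: +31 → Aug 1, 1939 (266 left).
Aug has 31 days: +31 → Sep 1, 1939 (235 left).
Sep has 30 days: +30 → Oct 1, 1939 (205 left).
Oct has 31 days: +31 → Nov 1, 1939 (174 left).
Nov has 30 days: +30 → Dec 1, 1939 (144 left).
Dec has 31 days: +31 → Jan 1, 1940 (113 left).
Jan has 31 days: +31 → Feb 1, 1940 (82 left).
Feb has 29 days: +29 → Mar 1, 1940 (53 left).
Mar has 31 days: +31 → Apr 1, 1940 (22 left).
+22 → Apr 23, 1940.

April 23, 1940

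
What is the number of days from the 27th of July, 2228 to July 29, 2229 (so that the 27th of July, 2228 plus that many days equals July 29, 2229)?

367

Jul 27, 2228 → Aug 27, 2228: 31 days (July has 31).
Aug 27, 2228 → Sep 27, 2228: 31 days (August has 31).
Sep 27, 2228 → Oct 27, 2228: 30 days (September has 30).
Oct 27, 2228 → Nov 27, 2228: 31 days (October has 31).
Nov 27, 2228 → Dec 27, 2228: 30 days (November has 30).
Dec 27, 2228 → Jan 27, 2229: 31 days (December has 31).
Jan 27, 2229 → Feb 27, 2229: 31 days (January has 31).
Feb 27, 2229 → Mar 27, 2229: 28 days (February has 28).
Mar 27, 2229 → Apr 27, 2229: 31 days (March has 31).
Apr 27, 2229 → May 27, 2229: 30 days (April has 30).
May 27, 2229 → Jun 27, 2229: 31 days (May has 31).
Jun 27, 2229 → Jul 27, 2229: 30 days (June has 30).
Jul 27, 2229 → Jul 29, 2229: 2 days.
Total: 367 days.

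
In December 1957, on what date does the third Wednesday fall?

December 18, 1957

December 1, 1957 is a Sunday.
The first Wednesday is therefore December 4 (3 days later).
The third Wednesday is 4 + 2×7 = December 18.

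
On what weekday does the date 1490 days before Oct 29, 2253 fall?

Sunday

First find the weekday of Oct 29, 2253. Doomsday rule: the anchor day for the 2200s is Friday. For year 53: 53÷12 = 4 r 5, and 5÷4 = 1, so 4+5+1 = 10.
Friday + 10 ≡ Monday — that's 2253's doomsday.
In October the doomsday date is Oct 10.
Oct 29 is 19 days after Oct 10; 19 mod 7 = 5, so Monday + 5 = Saturday.
1490 mod 7 = 6, so 1490 days before a Saturday is Saturday − 6 = Sunday.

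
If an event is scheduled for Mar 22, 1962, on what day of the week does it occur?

Doomsday rule: the anchor day for the 1900s is Wednesday. For year 62: 62÷12 = 5 r 2, and 2÷4 = 0, so 5+2+0 = 7.
Wednesday + 7 ≡ Wednesday — that's 1962's doomsday.
In March the doomsday date is Mar 14.
Mar 22 is 8 days after Mar 14; 8 mod 7 = 1, so Wednesday + 1 = Thursday.

Thursday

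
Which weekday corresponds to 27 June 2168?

Monday

Doomsday rule: the anchor day for the 2100s is Sunday. For year 68: 68÷12 = 5 r 8, and 8÷4 = 2, so 5+8+2 = 15.
Sunday + 15 ≡ Monday — that's 2168's doomsday.
In June the doomsday date is Jun 6.
Jun 27 is 21 days after Jun 6; 21 mod 7 = 0, so Monday + 0 = Monday.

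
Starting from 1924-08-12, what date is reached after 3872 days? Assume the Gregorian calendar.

+365 (one year) → Aug 12, 1925 (3507 left).
+365 (one year) → Aug 12, 1926 (3142 left).
+365 (one year) → Aug 12, 1927 (2777 left).
+366 (one year; includes Feb 29, 1928) → Aug 12, 1928 (2411 left).
+365 (one year) → Aug 12, 1929 (2046 left).
+365 (one year) → Aug 12, 1930 (1681 left).
+365 (one year) → Aug 12, 1931 (1316 left).
+366 (one year; includes Feb 29, 1932) → Aug 12, 1932 (950 left).
+365 (one year) → Aug 12, 1933 (585 left).
+365 (one year) → Aug 12, 1934 (220 left).
Aug has 31 days: +20 → Sep 1, 1934 (200 left).
Sep has 30 days: +30 → Oct 1, 1934 (170 left).
Oct has 31 days: +31 → Nov 1, 1934 (139 left).
Nov has 30 days: +30 → Dec 1, 1934 (109 left).
Dec has 31 days: +31 → Jan 1, 1935 (78 left).
Jan has 31 days: +31 → Feb 1, 1935 (47 left).
Feb has 28 days: +28 → Mar 1, 1935 (19 left).
+19 → Mar 20, 1935.

March 20, 1935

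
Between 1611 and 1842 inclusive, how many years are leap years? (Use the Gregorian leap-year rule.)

56

Multiples of 4 in [1611,1842]: 58.
Of those, multiples of 100: 2 (not leap unless ÷400).
Multiples of 400: 0.
Leap years = 58 − 2 + 0 = 56.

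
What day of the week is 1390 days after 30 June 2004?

First find the weekday of Jun 30, 2004. Doomsday rule: the anchor day for the 2000s is Tuesday. For year 04: 4÷12 = 0 r 4, and 4÷4 = 1, so 0+4+1 = 5.
Tuesday + 5 ≡ Sunday — that's 2004's doomsday.
In June the doomsday date is Jun 6.
Jun 30 is 24 days after Jun 6; 24 mod 7 = 3, so Sunday + 3 = Wednesday.
1390 mod 7 = 4, so 1390 days after a Wednesday is Wednesday + 4 = Sunday.

Sunday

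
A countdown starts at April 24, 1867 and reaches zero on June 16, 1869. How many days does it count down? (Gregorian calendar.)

Apr 24, 1867 → Apr 24, 1868: 366 days (Feb 29, 1868 is in that span).
Apr 24, 1868 → Apr 24, 1869: 365 days.
Apr 24, 1869 → May 24, 1869: 30 days (April has 30).
May 24, 1869 → Jun 16, 1869: 23 days.
Total: 784 days.

784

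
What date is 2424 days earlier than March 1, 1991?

−365 (one year) → Mar 1, 1990 (2059 left).
−365 (one year) → Mar 1, 1989 (1694 left).
−365 (one year) → Mar 1, 1988 (1329 left).
−366 (one year; includes Feb 29, 1988) → Mar 1, 1987 (963 left).
−365 (one year) → Mar 1, 1986 (598 left).
−365 (one year) → Mar 1, 1985 (233 left).
−1 → Feb 28, 1985 (end of Feb, 28 days; 232 left).
−28 → Jan 31, 1985 (end of Jan, 31 days; 204 left).
−31 → Dec 31, 1984 (end of Dec, 31 days; 173 left).
−31 → Nov 30, 1984 (end of Nov, 30 days; 142 left).
−30 → Oct 31, 1984 (end of Oct, 31 days; 112 left).
−31 → Sep 30, 1984 (end of Sep, 30 days; 81 left).
−30 → Aug 31, 1984 (end of Aug, 31 days; 51 left).
−31 → Jul 31, 1984 (end of Jul, 31 days; 20 left).
−20 → Jul 11, 1984.

July 11, 1984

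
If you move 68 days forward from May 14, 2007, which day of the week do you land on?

Saturday

First find the weekday of May 14, 2007. Doomsday rule: the anchor day for the 2000s is Tuesday. For year 07: 7÷12 = 0 r 7, and 7÷4 = 1, so 0+7+1 = 8.
Tuesday + 8 ≡ Wednesday — that's 2007's doomsday.
In May the doomsday date is May 9.
May 14 is 5 days after May 9; 5 mod 7 = 5, so Wednesday + 5 = Monday.
68 mod 7 = 5, so 68 days after a Monday is Monday + 5 = Saturday.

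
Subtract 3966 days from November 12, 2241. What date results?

−365 (one year) → Nov 12, 2240 (3601 left).
−366 (one year; includes Feb 29, 2240) → Nov 12, 2239 (3235 left).
−365 (one year) → Nov 12, 2238 (2870 left).
−365 (one year) → Nov 12, 2237 (2505 left).
−365 (one year) → Nov 12, 2236 (2140 left).
−366 (one year; includes Feb 29, 2236) → Nov 12, 2235 (1774 left).
−365 (one year) → Nov 12, 2234 (1409 left).
−365 (one year) → Nov 12, 2233 (1044 left).
−365 (one year) → Nov 12, 2232 (679 left).
−366 (one year; includes Feb 29, 2232) → Nov 12, 2231 (313 left).
−12 → Oct 31, 2231 (end of Oct, 31 days; 301 left).
−31 → Sep 30, 2231 (end of Sep, 30 days; 270 left).
−30 → Aug 31, 2231 (end of Aug, 31 days; 240 left).
−31 → Jul 31, 2231 (end of Jul, 31 days; 209 left).
−31 → Jun 30, 2231 (end of Jun, 30 days; 178 left).
−30 → May 31, 2231 (end of May, 31 days; 148 left).
−31 → Apr 30, 2231 (end of Apr, 30 days; 117 left).
−30 → Mar 31, 2231 (end of Mar, 31 days; 87 left).
−31 → Feb 28, 2231 (end of Feb, 28 days; 56 left).
−28 → Jan 31, 2231 (end of Jan, 31 days; 28 left).
−28 → Jan 3, 2231.

January 3, 2231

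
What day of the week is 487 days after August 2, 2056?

Aug 2, 2056 is a Wednesday.
487 mod 7 = 4, so 487 days after a Wednesday is Wednesday + 4 = Sunday.

Sunday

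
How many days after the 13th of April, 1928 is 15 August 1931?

Apr 13, 1928 → Apr 13, 1929: 365 days.
Apr 13, 1929 → Apr 13, 1930: 365 days.
Apr 13, 1930 → Apr 13, 1931: 365 days.
Apr 13, 1931 → May 13, 1931: 30 days (April has 30).
May 13, 1931 → Jun 13, 1931: 31 days (May has 31).
Jun 13, 1931 → Jul 13, 1931: 30 days (June has 30).
Jul 13, 1931 → Aug 13, 1931: 31 days (July has 31).
Aug 13, 1931 → Aug 15, 1931: 2 days.
Total: 1219 days.

1219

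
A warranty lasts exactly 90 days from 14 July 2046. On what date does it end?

Jul has 31 days: +18 → Aug 1, 2046 (72 left).
Aug has 31 days: +31 → Sep 1, 2046 (41 left).
Sep has 30 days: +30 → Oct 1, 2046 (11 left).
+11 → Oct 12, 2046.

October 12, 2046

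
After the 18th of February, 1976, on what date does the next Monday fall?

February 23, 1976

Feb 18, 1976 is a Wednesday.
From Wednesday to the next Monday is 5 days.
Feb 18, 1976 + 5 = Feb 23, 1976.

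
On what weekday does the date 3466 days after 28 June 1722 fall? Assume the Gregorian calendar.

Monday

First find the weekday of Jun 28, 1722. Doomsday rule: the anchor day for the 1700s is Sunday. For year 22: 22÷12 = 1 r 10, and 10÷4 = 2, so 1+10+2 = 13.
Sunday + 13 ≡ Saturday — that's 1722's doomsday.
In June the doomsday date is Jun 6.
Jun 28 is 22 days after Jun 6; 22 mod 7 = 1, so Saturday + 1 = Sunday.
3466 mod 7 = 1, so 3466 days after a Sunday is Sunday + 1 = Monday.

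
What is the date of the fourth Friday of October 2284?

October 1, 2284 is a Wednesday.
The first Friday is therefore October 3 (2 days later).
The fourth Friday is 3 + 3×7 = October 24.

October 24, 2284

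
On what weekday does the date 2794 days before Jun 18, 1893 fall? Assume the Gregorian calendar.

Saturday

Jun 18, 1893 is a Sunday.
2794 mod 7 = 1, so 2794 days before a Sunday is Sunday − 1 = Saturday.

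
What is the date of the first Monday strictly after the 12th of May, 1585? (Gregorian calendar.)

May 13, 1585

May 12, 1585 is a Sunday.
From Sunday to the next Monday is 1 day.
May 12, 1585 + 1 = May 13, 1585.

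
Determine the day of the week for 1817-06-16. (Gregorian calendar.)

Monday

Doomsday rule: the anchor day for the 1800s is Friday. For year 17: 17÷12 = 1 r 5, and 5÷4 = 1, so 1+5+1 = 7.
Friday + 7 ≡ Friday — that's 1817's doomsday.
In June the doomsday date is Jun 6.
Jun 16 is 10 days after Jun 6; 10 mod 7 = 3, so Friday + 3 = Monday.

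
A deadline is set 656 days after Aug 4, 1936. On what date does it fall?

+365 (one year) → Aug 4, 1937 (291 left).
Aug has 31 days: +28 → Sep 1, 1937 (263 left).
Sep has 30 days: +30 → Oct 1, 1937 (233 left).
Oct has 31 days: +31 → Nov 1, 1937 (202 left).
Nov has 30 days: +30 → Dec 1, 1937 (172 left).
Dec has 31 days: +31 → Jan 1, 1938 (141 left).
Jan has 31 days: +31 → Feb 1, 1938 (110 left).
Feb has 28 days: +28 → Mar 1, 1938 (82 left).
Mar has 31 days: +31 → Apr 1, 1938 (51 left).
Apr has 30 days: +30 → May 1, 1938 (21 left).
+21 → May 22, 1938.

May 22, 1938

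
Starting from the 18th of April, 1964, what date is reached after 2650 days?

July 21, 1971

+365 (one year) → Apr 18, 1965 (2285 left).
+365 (one year) → Apr 18, 1966 (1920 left).
+365 (one year) → Apr 18, 1967 (1555 left).
+366 (one year; includes Feb 29, 1968) → Apr 18, 1968 (1189 left).
+365 (one year) → Apr 18, 1969 (824 left).
+365 (one year) → Apr 18, 1970 (459 left).
+365 (one year) → Apr 18, 1971 (94 left).
Apr has 30 days: +13 → May 1, 1971 (81 left).
May has 31 days: +31 → Jun 1, 1971 (50 left).
Jun has 30 days: +30 → Jul 1, 1971 (20 left).
+20 → Jul 21, 1971.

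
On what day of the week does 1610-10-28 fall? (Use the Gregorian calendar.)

Doomsday rule: the anchor day for the 1600s is Tuesday. For year 10: 10÷12 = 0 r 10, and 10÷4 = 2, so 0+10+2 = 12.
Tuesday + 12 ≡ Sunday — that's 1610's doomsday.
In October the doomsday date is Oct 10.
Oct 28 is 18 days after Oct 10; 18 mod 7 = 4, so Sunday + 4 = Thursday.

Thursday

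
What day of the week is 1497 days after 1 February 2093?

Saturday

First find the weekday of Feb 1, 2093. Doomsday rule: the anchor day for the 2000s is Tuesday. For year 93: 93÷12 = 7 r 9, and 9÷4 = 2, so 7+9+2 = 18.
Tuesday + 18 ≡ Saturday — that's 2093's doomsday.
In February the doomsday date is Feb 28 (2093 is not a leap year).
Feb 1 is 27 days before Feb 28; 27 mod 7 = 6, so Saturday − 6 = Sunday.
1497 mod 7 = 6, so 1497 days after a Sunday is Sunday + 6 = Saturday.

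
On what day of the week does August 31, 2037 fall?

Doomsday rule: the anchor day for the 2000s is Tuesday. For year 37: 37÷12 = 3 r 1, and 1÷4 = 0, so 3+1+0 = 4.
Tuesday + 4 ≡ Saturday — that's 2037's doomsday.
In August the doomsday date is Aug 8.
Aug 31 is 23 days after Aug 8; 23 mod 7 = 2, so Saturday + 2 = Monday.

Monday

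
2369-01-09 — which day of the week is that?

Thursday

Doomsday rule: the anchor day for the 2300s is Wednesday. For year 69: 69÷12 = 5 r 9, and 9÷4 = 2, so 5+9+2 = 16.
Wednesday + 16 ≡ Friday — that's 2369's doomsday.
In January the doomsday date is Jan 3 (2369 is not a leap year).
Jan 9 is 6 days after Jan 3; 6 mod 7 = 6, so Friday + 6 = Thursday.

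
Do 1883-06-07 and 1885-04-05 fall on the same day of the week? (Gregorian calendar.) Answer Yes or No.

No

From Jun 7, 1883 to Apr 5, 1885 is 668 days.
668 mod 7 = 3, so they are different weekdays.
(Jun 7, 1883 is a Thursday; Apr 5, 1885 is a Sunday.)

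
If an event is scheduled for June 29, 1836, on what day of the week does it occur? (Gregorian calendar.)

Doomsday rule: the anchor day for the 1800s is Friday. For year 36: 36÷12 = 3 r 0, and 0÷4 = 0, so 3+0+0 = 3.
Friday + 3 ≡ Monday — that's 1836's doomsday.
In June the doomsday date is Jun 6.
Jun 29 is 23 days after Jun 6; 23 mod 7 = 2, so Monday + 2 = Wednesday.

Wednesday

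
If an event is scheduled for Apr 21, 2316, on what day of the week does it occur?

Friday

Doomsday rule: the anchor day for the 2300s is Wednesday. For year 16: 16÷12 = 1 r 4, and 4÷4 = 1, so 1+4+1 = 6.
Wednesday + 6 ≡ Tuesday — that's 2316's doomsday.
In April the doomsday date is Apr 4.
Apr 21 is 17 days after Apr 4; 17 mod 7 = 3, so Tuesday + 3 = Friday.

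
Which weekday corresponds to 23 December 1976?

Thursday

January 1, 1976 is a Thursday.
Jan 1, 1976 → Feb 1, 1976: 31 days (January has 31).
Feb 1, 1976 → Mar 1, 1976: 29 days (February has 29).
Mar 1, 1976 → Apr 1, 1976: 31 days (March has 31).
Apr 1, 1976 → May 1, 1976: 30 days (April has 30).
May 1, 1976 → Jun 1, 1976: 31 days (May has 31).
Jun 1, 1976 → Jul 1, 1976: 30 days (June has 30).
Jul 1, 1976 → Aug 1, 1976: 31 days (July has 31).
Aug 1, 1976 → Sep 1, 1976: 31 days (August has 31).
Sep 1, 1976 → Oct 1, 1976: 30 days (September has 30).
Oct 1, 1976 → Nov 1, 1976: 31 days (October has 31).
Nov 1, 1976 → Dec 1, 1976: 30 days (November has 30).
Dec 1, 1976 → Dec 23, 1976: 22 days.
Total: 357 days.
357 mod 7 = 0, so Thursday + 0 = Thursday.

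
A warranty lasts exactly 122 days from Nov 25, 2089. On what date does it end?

March 27, 2090

Nov has 30 days: +6 → Dec 1, 2089 (116 left).
Dec has 31 days: +31 → Jan 1, 2090 (85 left).
Jan has 31 days: +31 → Feb 1, 2090 (54 left).
Feb has 28 days: +28 → Mar 1, 2090 (26 left).
+26 → Mar 27, 2090.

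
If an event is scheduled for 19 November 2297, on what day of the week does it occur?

Friday

Doomsday rule: the anchor day for the 2200s is Friday. For year 97: 97÷12 = 8 r 1, and 1÷4 = 0, so 8+1+0 = 9.
Friday + 9 ≡ Sunday — that's 2297's doomsday.
In November the doomsday date is Nov 7.
Nov 19 is 12 days after Nov 7; 12 mod 7 = 5, so Sunday + 5 = Friday.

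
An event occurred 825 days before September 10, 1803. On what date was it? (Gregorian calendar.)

June 7, 1801

−365 (one year) → Sep 10, 1802 (460 left).
−365 (one year) → Sep 10, 1801 (95 left).
−10 → Aug 31, 1801 (end of Aug, 31 days; 85 left).
−31 → Jul 31, 1801 (end of Jul, 31 days; 54 left).
−31 → Jun 30, 1801 (end of Jun, 30 days; 23 left).
−23 → Jun 7, 1801.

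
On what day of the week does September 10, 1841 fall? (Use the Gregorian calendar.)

Doomsday rule: the anchor day for the 1800s is Friday. For year 41: 41÷12 = 3 r 5, and 5÷4 = 1, so 3+5+1 = 9.
Friday + 9 ≡ Sunday — that's 1841's doomsday.
In September the doomsday date is Sep 5.
Sep 10 is 5 days after Sep 5; 5 mod 7 = 5, so Sunday + 5 = Friday.

Friday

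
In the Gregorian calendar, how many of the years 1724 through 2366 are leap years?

156

Multiples of 4 in [1724,2366]: 161.
Of those, multiples of 100: 6 (not leap unless ÷400).
Multiples of 400: 1.
Leap years = 161 − 6 + 1 = 156.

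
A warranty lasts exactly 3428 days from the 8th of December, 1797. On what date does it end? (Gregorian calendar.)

April 29, 1807

+365 (one year) → Dec 8, 1798 (3063 left).
+365 (one year) → Dec 8, 1799 (2698 left).
+365 (one year) → Dec 8, 1800 (2333 left).
+365 (one year) → Dec 8, 1801 (1968 left).
+365 (one year) → Dec 8, 1802 (1603 left).
+365 (one year) → Dec 8, 1803 (1238 left).
+366 (one year; includes Feb 29, 1804) → Dec 8, 1804 (872 left).
+365 (one year) → Dec 8, 1805 (507 left).
+365 (one year) → Dec 8, 1806 (142 left).
Dec has 31 days: +24 → Jan 1, 1807 (118 left).
Jan has 31 days: +31 → Feb 1, 1807 (87 left).
Feb has 28 days: +28 → Mar 1, 1807 (59 left).
Mar has 31 days: +31 → Apr 1, 1807 (28 left).
+28 → Apr 29, 1807.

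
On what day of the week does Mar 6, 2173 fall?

Saturday

Doomsday rule: the anchor day for the 2100s is Sunday. For year 73: 73÷12 = 6 r 1, and 1÷4 = 0, so 6+1+0 = 7.
Sunday + 7 ≡ Sunday — that's 2173's doomsday.
In March the doomsday date is Mar 14.
Mar 6 is 8 days before Mar 14; 8 mod 7 = 1, so Sunday − 1 = Saturday.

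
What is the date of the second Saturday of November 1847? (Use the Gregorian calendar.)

November 1, 1847 is a Monday.
The first Saturday is therefore November 6 (5 days later).
The second Saturday is 6 + 1×7 = November 13.

November 13, 1847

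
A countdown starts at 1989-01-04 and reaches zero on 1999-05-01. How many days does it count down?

Jan 4, 1989 → Jan 4, 1990: 365 days.
Jan 4, 1990 → Jan 4, 1991: 365 days.
Jan 4, 1991 → Jan 4, 1992: 365 days.
Jan 4, 1992 → Jan 4, 1993: 366 days (Feb 29, 1992 is in that span).
Jan 4, 1993 → Jan 4, 1994: 365 days.
Jan 4, 1994 → Jan 4, 1995: 365 days.
Jan 4, 1995 → Jan 4, 1996: 365 days.
Jan 4, 1996 → Jan 4, 1997: 366 days (Feb 29, 1996 is in that span).
Jan 4, 1997 → Jan 4, 1998: 365 days.
Jan 4, 1998 → Jan 4, 1999: 365 days.
Jan 4, 1999 → Feb 4, 1999: 31 days (January has 31).
Feb 4, 1999 → Mar 4, 1999: 28 days (February has 28).
Mar 4, 1999 → Apr 4, 1999: 31 days (March has 31).
Apr 4, 1999 → May 1, 1999: 27 days.
Total: 3769 days.

3769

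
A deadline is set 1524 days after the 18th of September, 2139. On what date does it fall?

+366 (one year; includes Feb 29, 2140) → Sep 18, 2140 (1158 left).
+365 (one year) → Sep 18, 2141 (793 left).
+365 (one year) → Sep 18, 2142 (428 left).
+365 (one year) → Sep 18, 2143 (63 left).
Sep has 30 days: +13 → Oct 1, 2143 (50 left).
Oct has 31 days: +31 → Nov 1, 2143 (19 left).
+19 → Nov 20, 2143.

November 20, 2143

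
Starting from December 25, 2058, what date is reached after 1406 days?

+365 (one year) → Dec 25, 2059 (1041 left).
+366 (one year; includes Feb 29, 2060) → Dec 25, 2060 (675 left).
+365 (one year) → Dec 25, 2061 (310 left).
Dec has 31 days: +7 → Jan 1, 2062 (303 left).
Jan has 31 days: +31 → Feb 1, 2062 (272 left).
Feb has 28 days: +28 → Mar 1, 2062 (244 left).
Mar has 31 days: +31 → Apr 1, 2062 (213 left).
Apr has 30 days: +30 → May 1, 2062 (183 left).
May has 31 days: +31 → Jun 1, 2062 (152 left).
Jun has 30 days: +30 → Jul 1, 2062 (122 left).
Jul has 31 days: +31 → Aug 1, 2062 (91 left).
Aug has 31 days: +31 → Sep 1, 2062 (60 left).
Sep has 30 days: +30 → Oct 1, 2062 (30 left).
+30 → Oct 31, 2062.

October 31, 2062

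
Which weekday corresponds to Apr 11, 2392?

Doomsday rule: the anchor day for the 2300s is Wednesday. For year 92: 92÷12 = 7 r 8, and 8÷4 = 2, so 7+8+2 = 17.
Wednesday + 17 ≡ Saturday — that's 2392's doomsday.
In April the doomsday date is Apr 4.
Apr 11 is 7 days after Apr 4; 7 mod 7 = 0, so Saturday + 0 = Saturday.

Saturday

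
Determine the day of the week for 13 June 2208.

Doomsday rule: the anchor day for the 2200s is Friday. For year 08: 8÷12 = 0 r 8, and 8÷4 = 2, so 0+8+2 = 10.
Friday + 10 ≡ Monday — that's 2208's doomsday.
In June the doomsday date is Jun 6.
Jun 13 is 7 days after Jun 6; 7 mod 7 = 0, so Monday + 0 = Monday.

Monday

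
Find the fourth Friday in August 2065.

August 28, 2065

August 1, 2065 is a Saturday.
The first Friday is therefore August 7 (6 days later).
The fourth Friday is 7 + 3×7 = August 28.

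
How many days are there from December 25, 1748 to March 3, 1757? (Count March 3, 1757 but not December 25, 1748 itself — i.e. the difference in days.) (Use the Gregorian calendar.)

2990

Dec 25, 1748 → Dec 25, 1749: 365 days.
Dec 25, 1749 → Dec 25, 1750: 365 days.
Dec 25, 1750 → Dec 25, 1751: 365 days.
Dec 25, 1751 → Dec 25, 1752: 366 days (Feb 29, 1752 is in that span).
Dec 25, 1752 → Dec 25, 1753: 365 days.
Dec 25, 1753 → Dec 25, 1754: 365 days.
Dec 25, 1754 → Dec 25, 1755: 365 days.
Dec 25, 1755 → Dec 25, 1756: 366 days (Feb 29, 1756 is in that span).
Dec 25, 1756 → Jan 25, 1757: 31 days (December has 31).
Jan 25, 1757 → Feb 25, 1757: 31 days (January has 31).
Feb 25, 1757 → Mar 3, 1757: 6 days.
Total: 2990 days.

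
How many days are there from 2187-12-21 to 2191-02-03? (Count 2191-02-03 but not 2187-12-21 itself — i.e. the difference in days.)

1140

Dec 21, 2187 → Dec 21, 2188: 366 days (Feb 29, 2188 is in that span).
Dec 21, 2188 → Dec 21, 2189: 365 days.
Dec 21, 2189 → Dec 21, 2190: 365 days.
Dec 21, 2190 → Jan 21, 2191: 31 days (December has 31).
Jan 21, 2191 → Feb 3, 2191: 13 days.
Total: 1140 days.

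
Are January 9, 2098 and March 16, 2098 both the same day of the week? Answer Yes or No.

From Jan 9, 2098 to Mar 16, 2098 is 66 days.
66 mod 7 = 3, so they are different weekdays.
(Jan 9, 2098 is a Thursday; Mar 16, 2098 is a Sunday.)

No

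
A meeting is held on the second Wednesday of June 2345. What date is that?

June 1, 2345 is a Friday.
The first Wednesday is therefore June 6 (5 days later).
The second Wednesday is 6 + 1×7 = June 13.

June 13, 2345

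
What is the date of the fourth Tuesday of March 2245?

March 25, 2245

March 1, 2245 is a Saturday.
The first Tuesday is therefore March 4 (3 days later).
The fourth Tuesday is 4 + 3×7 = March 25.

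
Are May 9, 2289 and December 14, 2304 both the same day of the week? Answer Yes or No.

No

From May 9, 2289 to Dec 14, 2304 is 5697 days.
5697 mod 7 = 6, so they are different weekdays.
(May 9, 2289 is a Thursday; Dec 14, 2304 is a Wednesday.)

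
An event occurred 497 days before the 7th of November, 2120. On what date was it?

June 29, 2119

−366 (one year; includes Feb 29, 2120) → Nov 7, 2119 (131 left).
−7 → Oct 31, 2119 (end of Oct, 31 days; 124 left).
−31 → Sep 30, 2119 (end of Sep, 30 days; 93 left).
−30 → Aug 31, 2119 (end of Aug, 31 days; 63 left).
−31 → Jul 31, 2119 (end of Jul, 31 days; 32 left).
−31 → Jun 30, 2119 (end of Jun, 30 days; 1 left).
−1 → Jun 29, 2119.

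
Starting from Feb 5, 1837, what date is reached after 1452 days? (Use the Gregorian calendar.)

January 27, 1841

+365 (one year) → Feb 5, 1838 (1087 left).
+365 (one year) → Feb 5, 1839 (722 left).
+365 (one year) → Feb 5, 1840 (357 left).
Feb has 29 days: +25 → Mar 1, 1840 (332 left).
Mar has 31 days: +31 → Apr 1, 1840 (301 left).
Apr has 30 days: +30 → May 1, 1840 (271 left).
May has 31 days: +31 → Jun 1, 1840 (240 left).
Jun has 30 days: +30 → Jul 1, 1840 (210 left).
Jul has 31 days: +31 → Aug 1, 1840 (179 left).
Aug has 31 days: +31 → Sep 1, 1840 (148 left).
Sep has 30 days: +30 → Oct 1, 1840 (118 left).
Oct has 31 days: +31 → Nov 1, 1840 (87 left).
Nov has 30 days: +30 → Dec 1, 1840 (57 left).
Dec has 31 days: +31 → Jan 1, 1841 (26 left).
+26 → Jan 27, 1841.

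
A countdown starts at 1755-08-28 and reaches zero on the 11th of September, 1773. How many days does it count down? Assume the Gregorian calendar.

Aug 28, 1755 → Aug 28, 1756: 366 days (Feb 29, 1756 is in that span).
Aug 28, 1756 → Aug 28, 1757: 365 days.
Aug 28, 1757 → Aug 28, 1758: 365 days.
Aug 28, 1758 → Aug 28, 1759: 365 days.
Aug 28, 1759 → Aug 28, 1760: 366 days (Feb 29, 1760 is in that span).
Aug 28, 1760 → Aug 28, 1761: 365 days.
Aug 28, 1761 → Aug 28, 1762: 365 days.
Aug 28, 1762 → Aug 28, 1763: 365 days.
Aug 28, 1763 → Aug 28, 1764: 366 days (Feb 29, 1764 is in that span).
Aug 28, 1764 → Aug 28, 1765: 365 days.
Aug 28, 1765 → Aug 28, 1766: 365 days.
Aug 28, 1766 → Aug 28, 1767: 365 days.
Aug 28, 1767 → Aug 28, 1768: 366 days (Feb 29, 1768 is in that span).
Aug 28, 1768 → Aug 28, 1769: 365 days.
Aug 28, 1769 → Aug 28, 1770: 365 days.
Aug 28, 1770 → Aug 28, 1771: 365 days.
Aug 28, 1771 → Aug 28, 1772: 366 days (Feb 29, 1772 is in that span).
Aug 28, 1772 → Sep 28, 1772: 31 days (August has 31).
Sep 28, 1772 → Oct 28, 1772: 30 days (September has 30).
Oct 28, 1772 → Nov 28, 1772: 31 days (October has 31).
Nov 28, 1772 → Dec 28, 1772: 30 days (November has 30).
Dec 28, 1772 → Jan 28, 1773: 31 days (December has 31).
Jan 28, 1773 → Feb 28, 1773: 31 days (January has 31).
Feb 28, 1773 → Mar 28, 1773: 28 days (February has 28).
Mar 28, 1773 → Apr 28, 1773: 31 days (March has 31).
Apr 28, 1773 → May 28, 1773: 30 days (April has 30).
May 28, 1773 → Jun 28, 1773: 31 days (May has 31).
Jun 28, 1773 → Jul 28, 1773: 30 days (June has 30).
Jul 28, 1773 → Aug 28, 1773: 31 days (July has 31).
Aug 28, 1773 → Sep 11, 1773: 14 days.
Total: 6589 days.

6589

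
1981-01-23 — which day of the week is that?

Friday

Doomsday rule: the anchor day for the 1900s is Wednesday. For year 81: 81÷12 = 6 r 9, and 9÷4 = 2, so 6+9+2 = 17.
Wednesday + 17 ≡ Saturday — that's 1981's doomsday.
In January the doomsday date is Jan 3 (1981 is not a leap year).
Jan 23 is 20 days after Jan 3; 20 mod 7 = 6, so Saturday + 6 = Friday.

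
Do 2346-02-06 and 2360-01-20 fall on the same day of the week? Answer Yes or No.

Yes

From Feb 6, 2346 to Jan 20, 2360 is 5096 days.
5096 mod 7 = 0, so they are the same weekday.
(Feb 6, 2346 is a Wednesday; Jan 20, 2360 is a Wednesday.)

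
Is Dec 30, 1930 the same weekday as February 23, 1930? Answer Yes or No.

From Feb 23, 1930 to Dec 30, 1930 is 310 days.
310 mod 7 = 2, so they are different weekdays.
(Feb 23, 1930 is a Sunday; Dec 30, 1930 is a Tuesday.)

No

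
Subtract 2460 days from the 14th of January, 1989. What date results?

−366 (one year; includes Feb 29, 1988) → Jan 14, 1988 (2094 left).
−365 (one year) → Jan 14, 1987 (1729 left).
−365 (one year) → Jan 14, 1986 (1364 left).
−365 (one year) → Jan 14, 1985 (999 left).
−366 (one year; includes Feb 29, 1984) → Jan 14, 1984 (633 left).
−365 (one year) → Jan 14, 1983 (268 left).
−14 → Dec 31, 1982 (end of Dec, 31 days; 254 left).
−31 → Nov 30, 1982 (end of Nov, 30 days; 223 left).
−30 → Oct 31, 1982 (end of Oct, 31 days; 193 left).
−31 → Sep 30, 1982 (end of Sep, 30 days; 162 left).
−30 → Aug 31, 1982 (end of Aug, 31 days; 132 left).
−31 → Jul 31, 1982 (end of Jul, 31 days; 101 left).
−31 → Jun 30, 1982 (end of Jun, 30 days; 70 left).
−30 → May 31, 1982 (end of May, 31 days; 40 left).
−31 → Apr 30, 1982 (end of Apr, 30 days; 9 left).
−9 → Apr 21, 1982.

April 21, 1982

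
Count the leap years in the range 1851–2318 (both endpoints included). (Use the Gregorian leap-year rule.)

Multiples of 4 in [1851,2318]: 117.
Of those, multiples of 100: 5 (not leap unless ÷400).
Multiples of 400: 1.
Leap years = 117 − 5 + 1 = 113.

113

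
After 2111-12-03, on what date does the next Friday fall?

December 4, 2111

Dec 3, 2111 is a Thursday.
From Thursday to the next Friday is 1 day.
Dec 3, 2111 + 1 = Dec 4, 2111.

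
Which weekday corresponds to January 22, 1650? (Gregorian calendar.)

Doomsday rule: the anchor day for the 1600s is Tuesday. For year 50: 50÷12 = 4 r 2, and 2÷4 = 0, so 4+2+0 = 6.
Tuesday + 6 ≡ Monday — that's 1650's doomsday.
In January the doomsday date is Jan 3 (1650 is not a leap year).
Jan 22 is 19 days after Jan 3; 19 mod 7 = 5, so Monday + 5 = Saturday.

Saturday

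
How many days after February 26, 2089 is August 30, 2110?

Feb 26, 2089 → Feb 26, 2090: 365 days.
Feb 26, 2090 → Feb 26, 2091: 365 days.
Feb 26, 2091 → Feb 26, 2092: 365 days.
Feb 26, 2092 → Feb 26, 2093: 366 days (Feb 29, 2092 is in that span).
Feb 26, 2093 → Feb 26, 2094: 365 days.
Feb 26, 2094 → Feb 26, 2095: 365 days.
Feb 26, 2095 → Feb 26, 2096: 365 days.
Feb 26, 2096 → Feb 26, 2097: 366 days (Feb 29, 2096 is in that span).
Feb 26, 2097 → Feb 26, 2098: 365 days.
Feb 26, 2098 → Feb 26, 2099: 365 days.
Feb 26, 2099 → Feb 26, 2100: 365 days.
Feb 26, 2100 → Feb 26, 2101: 365 days.
Feb 26, 2101 → Feb 26, 2102: 365 days.
Feb 26, 2102 → Feb 26, 2103: 365 days.
Feb 26, 2103 → Feb 26, 2104: 365 days.
Feb 26, 2104 → Feb 26, 2105: 366 days (Feb 29, 2104 is in that span).
Feb 26, 2105 → Feb 26, 2106: 365 days.
Feb 26, 2106 → Feb 26, 2107: 365 days.
Feb 26, 2107 → Feb 26, 2108: 365 days.
Feb 26, 2108 → Feb 26, 2109: 366 days (Feb 29, 2108 is in that span).
Feb 26, 2109 → Feb 26, 2110: 365 days.
Feb 26, 2110 → Mar 26, 2110: 28 days (February has 28).
Mar 26, 2110 → Apr 26, 2110: 31 days (March has 31).
Apr 26, 2110 → May 26, 2110: 30 days (April has 30).
May 26, 2110 → Jun 26, 2110: 31 days (May has 31).
Jun 26, 2110 → Jul 26, 2110: 30 days (June has 30).
Jul 26, 2110 → Aug 26, 2110: 31 days (July has 31).
Aug 26, 2110 → Aug 30, 2110: 4 days.
Total: 7854 days.

7854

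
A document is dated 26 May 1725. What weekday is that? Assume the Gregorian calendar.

Saturday

Doomsday rule: the anchor day for the 1700s is Sunday. For year 25: 25÷12 = 2 r 1, and 1÷4 = 0, so 2+1+0 = 3.
Sunday + 3 ≡ Wednesday — that's 1725's doomsday.
In May the doomsday date is May 9.
May 26 is 17 days after May 9; 17 mod 7 = 3, so Wednesday + 3 = Saturday.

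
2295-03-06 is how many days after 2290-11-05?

Nov 5, 2290 → Nov 5, 2291: 365 days.
Nov 5, 2291 → Nov 5, 2292: 366 days (Feb 29, 2292 is in that span).
Nov 5, 2292 → Nov 5, 2293: 365 days.
Nov 5, 2293 → Nov 5, 2294: 365 days.
Nov 5, 2294 → Dec 5, 2294: 30 days (November has 30).
Dec 5, 2294 → Jan 5, 2295: 31 days (December has 31).
Jan 5, 2295 → Feb 5, 2295: 31 days (January has 31).
Feb 5, 2295 → Mar 5, 2295: 28 days (February has 28).
Mar 5, 2295 → Mar 6, 2295: 1 days.
Total: 1582 days.

1582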